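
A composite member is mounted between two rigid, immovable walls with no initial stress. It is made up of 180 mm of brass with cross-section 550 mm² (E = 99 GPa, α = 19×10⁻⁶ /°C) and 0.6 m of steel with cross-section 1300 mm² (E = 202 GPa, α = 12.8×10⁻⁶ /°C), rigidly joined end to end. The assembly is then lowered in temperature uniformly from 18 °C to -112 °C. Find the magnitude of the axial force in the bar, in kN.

Free thermal contraction of the whole bar: Σ αᵢΔT Lᵢ = 19×10⁻⁶×130×180 + 12.8×10⁻⁶×130×600 = 1.443 mm.
Since the ends are fixed, an axial force P builds up, equal in every segment, with P · Σ Lᵢ/(AᵢEᵢ) = δ_free.
Σ Lᵢ/(AᵢEᵢ) = 180/(550×99×10³) + 600/(1300×202×10³) = 5.591×10⁻⁶ mm/N.
P = 1.443 / 5.591×10⁻⁶ = 258100 N = 258.1 kN, tensile.

P ≈ 258 kN (tensile)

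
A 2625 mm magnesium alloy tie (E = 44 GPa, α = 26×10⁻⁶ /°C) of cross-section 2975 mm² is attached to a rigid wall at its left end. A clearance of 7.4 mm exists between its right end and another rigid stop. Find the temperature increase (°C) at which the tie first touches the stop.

The gap closes when αΔT L = 7.4 mm, since the tie is still unstressed at that instant.
ΔT = 7.4 / (26×10⁻⁶ × 2625) = 108.4 °C.

ΔT ≈ 108 °C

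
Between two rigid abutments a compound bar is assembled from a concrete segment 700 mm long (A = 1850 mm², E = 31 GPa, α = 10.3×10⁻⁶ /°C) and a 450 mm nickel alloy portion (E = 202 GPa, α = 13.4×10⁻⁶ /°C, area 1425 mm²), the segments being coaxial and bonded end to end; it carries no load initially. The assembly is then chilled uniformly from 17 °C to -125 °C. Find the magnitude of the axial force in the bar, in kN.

P ≈ 137 kN (tensile)

Free thermal contraction of the whole bar: Σ αᵢΔT Lᵢ = 10.3×10⁻⁶×142×700 + 13.4×10⁻⁶×142×450 = 1.88 mm.
The rigid supports impose zero overall length change; the single axial force P common to all segments must satisfy P Σ Lᵢ/(AᵢEᵢ) = δ_free.
Σ Lᵢ/(AᵢEᵢ) = 700/(1850×31×10³) + 450/(1425×202×10³) = 1.377×10⁻⁵ mm/N.
P = 1.88 / 1.377×10⁻⁵ = 136500 N = 136.5 kN, tensile.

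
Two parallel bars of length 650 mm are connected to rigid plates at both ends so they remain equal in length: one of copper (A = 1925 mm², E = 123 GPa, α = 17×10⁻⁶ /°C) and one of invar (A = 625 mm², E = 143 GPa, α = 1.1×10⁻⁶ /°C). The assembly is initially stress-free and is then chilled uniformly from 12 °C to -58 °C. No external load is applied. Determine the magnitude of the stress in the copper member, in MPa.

σ ≈ 37.5 MPa (tensile)

Equilibrium of a rigid end plate with no external load gives equal and opposite internal forces ±P in the two members. Since α_{copper} > α_{invar}, cooling drives the copper into tension and the invar into compression.
Compatibility of the two members (thermal + elastic change equal): (α₁ − α₂)ΔT = P·[1/(A₁E₁) + 1/(A₂E₂)].
|α₁ − α₂|·ΔT = 15.9×10⁻⁶ × 70 = 0.001113.
1/(A₁E₁) + 1/(A₂E₂) = 1/(1925×123×10³) + 1/(625×143×10³) = 1.541×10⁻⁸ N⁻¹.
So P = 0.001113 / 1.541×10⁻⁸ = 72.22 kN.
σ_{copper} = P/A₁ = 72220/1925 = 37.51 MPa, tensile.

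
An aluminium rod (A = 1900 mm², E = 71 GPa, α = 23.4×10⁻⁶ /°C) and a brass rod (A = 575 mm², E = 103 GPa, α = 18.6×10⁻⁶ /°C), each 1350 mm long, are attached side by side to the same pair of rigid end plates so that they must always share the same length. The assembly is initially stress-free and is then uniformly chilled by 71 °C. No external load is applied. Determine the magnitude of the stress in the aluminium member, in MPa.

σ ≈ 7.38 MPa (tensile)

The aluminium has the larger α, so on cooling it would change length more than the brass if both were free. The rigid plates force a common final length, so the aluminium is put into tension and the brass into compression, with equal and opposite forces P (no external load).
Equating the net (thermal + elastic) strains gives |α₁ − α₂|·ΔT = P·[1/(A₁E₁) + 1/(A₂E₂)].
|α₁ − α₂|·ΔT = 4.8×10⁻⁶ × 71 = 0.0003408.
1/(A₁E₁) + 1/(A₂E₂) = 1/(1900×71×10³) + 1/(575×103×10³) = 2.43×10⁻⁸ N⁻¹.
So P = 0.0003408 / 2.43×10⁻⁸ = 14.03 kN.
σ_{aluminium} = P/A₁ = 14030/1900 = 7.382 MPa, tensile.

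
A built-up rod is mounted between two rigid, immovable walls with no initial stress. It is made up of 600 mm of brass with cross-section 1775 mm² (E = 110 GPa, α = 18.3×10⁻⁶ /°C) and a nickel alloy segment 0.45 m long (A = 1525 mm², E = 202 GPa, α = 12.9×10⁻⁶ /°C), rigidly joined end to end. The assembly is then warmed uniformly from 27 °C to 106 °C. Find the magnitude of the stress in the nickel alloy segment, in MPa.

σ ≈ 192 MPa (compressive)

Free thermal expansion of the whole bar: Σ αᵢΔT Lᵢ = 18.3×10⁻⁶×79×600 + 12.9×10⁻⁶×79×450 = 1.326 mm.
Since the ends are fixed, an axial force P builds up, equal in every segment, with P · Σ Lᵢ/(AᵢEᵢ) = δ_free.
The series flexibility is Σ Lᵢ/(AᵢEᵢ) = 600/(1775×110×10³) + 450/(1525×202×10³) = 4.534×10⁻⁶ mm/N.
Hence P = δ_free / Σ(L/AE) = 1.326/4.534×10⁻⁶ = 292.5 kN (compressive).
σ_{nickel alloy} = P / A = 292500 / 1525 = 191.8 MPa.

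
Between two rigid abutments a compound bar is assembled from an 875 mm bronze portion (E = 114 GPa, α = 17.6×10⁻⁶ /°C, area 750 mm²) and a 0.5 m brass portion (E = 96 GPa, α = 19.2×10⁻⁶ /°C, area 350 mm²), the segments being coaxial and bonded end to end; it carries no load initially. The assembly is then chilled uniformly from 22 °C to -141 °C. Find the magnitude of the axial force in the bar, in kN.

With the walls removed the bar would change length by δ_free = Σ αᵢΔT Lᵢ = 17.6×10⁻⁶×163×875 + 19.2×10⁻⁶×163×500 = 4.075 mm.
Since the ends are fixed, an axial force P builds up, equal in every segment, with P · Σ Lᵢ/(AᵢEᵢ) = δ_free.
The series flexibility is Σ Lᵢ/(AᵢEᵢ) = 875/(750×114×10³) + 500/(350×96×10³) = 2.511×10⁻⁵ mm/N.
P = 4.075 / 2.511×10⁻⁵ = 162300 N = 162.3 kN, tensile.

P ≈ 162 kN (tensile)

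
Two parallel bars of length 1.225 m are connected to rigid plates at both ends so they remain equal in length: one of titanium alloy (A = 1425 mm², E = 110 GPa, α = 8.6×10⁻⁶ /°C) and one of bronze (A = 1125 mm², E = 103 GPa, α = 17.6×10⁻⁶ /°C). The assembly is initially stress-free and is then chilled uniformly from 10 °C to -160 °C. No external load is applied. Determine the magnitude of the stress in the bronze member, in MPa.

σ ≈ 90.6 MPa (tensile)

The bronze has the larger α, so on cooling it would change length more than the titanium alloy if both were free. The rigid plates force a common final length, so the bronze is put into tension and the titanium alloy into compression, with equal and opposite forces P (no external load).
Equating the net (thermal + elastic) strains gives |α₁ − α₂|·ΔT = P·[1/(A₁E₁) + 1/(A₂E₂)].
|α₁ − α₂|·ΔT = 9×10⁻⁶ × 170 = 0.00153.
1/(A₁E₁) + 1/(A₂E₂) = 1/(1425×110×10³) + 1/(1125×103×10³) = 1.501×10⁻⁸ N⁻¹.
So P = 0.00153 / 1.501×10⁻⁸ = 101.9 kN.
σ_{bronze} = P/A₂ = 101900/1125 = 90.61 MPa, tensile.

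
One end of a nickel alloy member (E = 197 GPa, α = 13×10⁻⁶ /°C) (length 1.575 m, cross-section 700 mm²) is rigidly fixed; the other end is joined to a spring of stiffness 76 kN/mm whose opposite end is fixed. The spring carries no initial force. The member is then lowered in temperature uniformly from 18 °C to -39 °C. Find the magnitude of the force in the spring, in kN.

The unrestrained thermal change is αΔT L = 13×10⁻⁶ × 57 × 1575 = 1.167 mm.
With a force P in the spring, the elastic change of the member is PL/(AE) and that of the spring is P/k; compatibility requires their sum to equal δ_free.
So P = δ_free / [L/(AE) + 1/k] = 1.167 / [ 1575/(700×197×10³) + 1/(76×10³) ].
P = 1.167 / 2.458×10⁻⁵ = 47480 N.

P ≈ 47.5 kN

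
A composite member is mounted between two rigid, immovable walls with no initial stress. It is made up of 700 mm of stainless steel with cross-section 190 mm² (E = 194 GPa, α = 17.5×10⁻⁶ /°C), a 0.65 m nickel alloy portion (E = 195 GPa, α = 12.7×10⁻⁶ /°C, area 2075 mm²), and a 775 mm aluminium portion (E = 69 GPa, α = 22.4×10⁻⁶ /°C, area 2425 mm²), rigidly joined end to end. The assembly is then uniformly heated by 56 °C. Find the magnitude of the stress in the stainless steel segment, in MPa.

Free thermal expansion of the whole bar: Σ αᵢΔT Lᵢ = 17.5×10⁻⁶×56×700 + 12.7×10⁻⁶×56×650 + 22.4×10⁻⁶×56×775 = 2.12 mm.
Since the ends are fixed, an axial force P builds up, equal in every segment, with P · Σ Lᵢ/(AᵢEᵢ) = δ_free.
Σ Lᵢ/(AᵢEᵢ) = 700/(190×194×10³) + 650/(2075×195×10³) + 775/(2425×69×10³) = 2.523×10⁻⁵ mm/N.
Hence P = δ_free / Σ(L/AE) = 2.12/2.523×10⁻⁵ = 84.05 kN (compressive).
σ_{stainless steel} = P / A = 84050 / 190 = 442.4 MPa.

σ ≈ 442 MPa (compressive)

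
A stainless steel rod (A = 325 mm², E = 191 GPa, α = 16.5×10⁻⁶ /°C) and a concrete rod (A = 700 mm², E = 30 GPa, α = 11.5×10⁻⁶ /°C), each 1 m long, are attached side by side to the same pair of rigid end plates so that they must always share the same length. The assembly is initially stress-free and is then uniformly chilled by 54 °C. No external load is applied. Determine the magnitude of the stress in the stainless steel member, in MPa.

Equilibrium of a rigid end plate with no external load gives equal and opposite internal forces ±P in the two members. Since α_{stainless steel} > α_{concrete}, cooling drives the stainless steel into tension and the concrete into compression.
Setting the final lengths equal and cancelling L: (α₁ − α₂)ΔT = P/(A₁E₁) + P/(A₂E₂).
|α₁ − α₂|·ΔT = 5×10⁻⁶ × 54 = 0.00027.
1/(A₁E₁) + 1/(A₂E₂) = 1/(325×191×10³) + 1/(700×30×10³) = 6.373×10⁻⁸ N⁻¹.
So P = 0.00027 / 6.373×10⁻⁸ = 4.237 kN.
σ_{stainless steel} = P/A₁ = 4237/325 = 13.04 MPa, tensile.

σ ≈ 13 MPa (tensile)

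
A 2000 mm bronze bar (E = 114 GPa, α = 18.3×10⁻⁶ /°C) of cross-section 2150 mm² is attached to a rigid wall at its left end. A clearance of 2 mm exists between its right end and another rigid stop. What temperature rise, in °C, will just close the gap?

The gap closes when αΔT L = 2 mm, since the bar is still unstressed at that instant.
So ΔT = g/(αL) = 2/(18.3×10⁻⁶ × 2000) = 54.64 °C.

ΔT ≈ 54.6 °C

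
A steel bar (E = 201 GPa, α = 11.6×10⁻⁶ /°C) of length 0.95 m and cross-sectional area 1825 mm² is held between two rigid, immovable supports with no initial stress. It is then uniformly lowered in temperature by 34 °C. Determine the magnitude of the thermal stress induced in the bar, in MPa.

With length fixed, the mechanical strain must cancel the thermal strain αΔT = 11.6×10⁻⁶ × 34 = 394.4×10⁻⁶.
Hence σ = E·αΔT = 201×10³ × 394.4×10⁻⁶ = 79.27 MPa, tensile.

σ ≈ 79.3 MPa (tensile)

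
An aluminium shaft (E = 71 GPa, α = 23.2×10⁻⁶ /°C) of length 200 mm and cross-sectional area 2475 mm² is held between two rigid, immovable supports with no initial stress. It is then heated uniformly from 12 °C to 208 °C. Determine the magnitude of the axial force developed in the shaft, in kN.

P ≈ 799 kN (compressive)

The ends cannot move, so σ = EαΔT = 71×10³ × 23.2×10⁻⁶ × 196 = 322.9 MPa.
Then P = σA = 322.9 × 2475 mm² = 799.1 kN, compressive.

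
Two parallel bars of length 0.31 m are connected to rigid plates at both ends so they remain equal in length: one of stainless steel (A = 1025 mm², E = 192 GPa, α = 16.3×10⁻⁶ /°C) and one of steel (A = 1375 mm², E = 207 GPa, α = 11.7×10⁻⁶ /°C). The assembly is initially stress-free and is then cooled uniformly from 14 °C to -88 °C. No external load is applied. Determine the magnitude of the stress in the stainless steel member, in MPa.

σ ≈ 53.3 MPa (tensile)

Both members must finish at the same length. With the larger α, the stainless steel tends to over-contract; the plates restrain it, putting the stainless steel in tension and the steel in compression. With no external load the two internal forces are equal and opposite, magnitude P.
Setting the final lengths equal and cancelling L: (α₁ − α₂)ΔT = P/(A₁E₁) + P/(A₂E₂).
|α₁ − α₂|·ΔT = 4.6×10⁻⁶ × 102 = 0.0004692.
1/(A₁E₁) + 1/(A₂E₂) = 1/(1025×192×10³) + 1/(1375×207×10³) = 8.595×10⁻⁹ N⁻¹.
So P = 0.0004692 / 8.595×10⁻⁹ = 54.59 kN.
σ_{stainless steel} = P/A₁ = 54590/1025 = 53.26 MPa, tensile.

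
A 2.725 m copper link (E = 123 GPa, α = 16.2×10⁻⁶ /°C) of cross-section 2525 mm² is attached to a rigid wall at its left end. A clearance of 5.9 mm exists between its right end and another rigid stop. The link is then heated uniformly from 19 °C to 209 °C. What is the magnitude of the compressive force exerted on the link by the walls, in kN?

Free thermal elongation = αΔT L = 16.2×10⁻⁶ × 190 × 2725 = 8.388 mm.
After closing the 5.9 mm clearance, 8.388 − 5.9 = 2.488 mm of expansion remains to be suppressed by the wall.
So σ = E(δ_free − g)/L = 123×10³ × 2.488/2725 = 112.3 MPa.
Force on the wall = σA = 112.3 × 2525 mm² = 283.5 kN.

P ≈ 284 kN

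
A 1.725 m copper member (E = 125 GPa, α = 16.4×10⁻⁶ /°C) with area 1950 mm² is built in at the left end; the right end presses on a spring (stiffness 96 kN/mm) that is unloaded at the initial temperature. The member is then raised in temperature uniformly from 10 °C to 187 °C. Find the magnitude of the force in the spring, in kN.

P ≈ 286 kN

The unrestrained thermal change is αΔT L = 16.4×10⁻⁶ × 177 × 1725 = 5.007 mm.
With a force P in the spring, the elastic change of the member is PL/(AE) and that of the spring is P/k; compatibility requires their sum to equal δ_free.
P [ L/(AE) + 1/k ] = δ_free → P [ 1725/(1950×125×10³) + 1/(96×10³) ] = 5.007.
P = 5.007 / 1.749×10⁻⁵ = 286200 N.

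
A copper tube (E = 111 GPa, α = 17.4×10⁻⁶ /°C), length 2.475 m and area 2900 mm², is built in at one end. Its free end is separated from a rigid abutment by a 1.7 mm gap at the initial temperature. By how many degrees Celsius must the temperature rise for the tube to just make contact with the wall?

Contact occurs when the free expansion equals the gap: αΔT L = 1.7 mm.
ΔT = 1.7 / (17.4×10⁻⁶ × 2475) = 39.48 °C.

ΔT ≈ 39.5 °C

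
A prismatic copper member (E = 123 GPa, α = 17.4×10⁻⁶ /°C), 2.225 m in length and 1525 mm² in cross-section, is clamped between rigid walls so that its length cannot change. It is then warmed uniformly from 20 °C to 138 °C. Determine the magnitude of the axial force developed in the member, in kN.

P ≈ 385 kN (compressive)

The ends cannot move, so σ = EαΔT = 123×10³ × 17.4×10⁻⁶ × 118 = 252.5 MPa.
Axial force P = σA = 252.5 × 1525 = 385100 N = 385.1 kN, compressive.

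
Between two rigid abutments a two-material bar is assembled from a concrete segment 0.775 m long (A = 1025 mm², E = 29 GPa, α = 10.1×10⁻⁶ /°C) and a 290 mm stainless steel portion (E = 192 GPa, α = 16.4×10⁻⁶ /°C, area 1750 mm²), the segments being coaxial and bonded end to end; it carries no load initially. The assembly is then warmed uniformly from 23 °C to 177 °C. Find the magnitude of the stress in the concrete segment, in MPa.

With the walls removed the bar would change length by δ_free = Σ αᵢΔT Lᵢ = 10.1×10⁻⁶×154×775 + 16.4×10⁻⁶×154×290 = 1.938 mm.
The walls prevent any net length change, so an axial force P (same in every segment) develops. Compatibility: P · Σ Lᵢ/(AᵢEᵢ) = δ_free.
Σ Lᵢ/(AᵢEᵢ) = 775/(1025×29×10³) + 290/(1750×192×10³) = 2.694×10⁻⁵ mm/N.
Hence P = δ_free / Σ(L/AE) = 1.938/2.694×10⁻⁵ = 71.94 kN (compressive).
σ_{concrete} = P / A = 71940 / 1025 = 70.19 MPa.

σ ≈ 70.2 MPa (compressive)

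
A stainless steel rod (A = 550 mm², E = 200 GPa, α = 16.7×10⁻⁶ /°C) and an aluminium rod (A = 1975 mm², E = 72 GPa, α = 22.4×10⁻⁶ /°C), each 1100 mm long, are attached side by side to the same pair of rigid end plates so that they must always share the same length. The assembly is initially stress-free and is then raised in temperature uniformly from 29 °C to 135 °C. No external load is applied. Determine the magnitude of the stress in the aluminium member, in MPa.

σ ≈ 19 MPa (compressive)

Equilibrium of a rigid end plate with no external load gives equal and opposite internal forces ±P in the two members. Since α_{aluminium} > α_{stainless steel}, heating drives the aluminium into compression and the stainless steel into tension.
Compatibility of the two members (thermal + elastic change equal): (α₁ − α₂)ΔT = P·[1/(A₁E₁) + 1/(A₂E₂)].
|α₁ − α₂|·ΔT = 5.7×10⁻⁶ × 106 = 0.0006042.
1/(A₁E₁) + 1/(A₂E₂) = 1/(550×200×10³) + 1/(1975×72×10³) = 1.612×10⁻⁸ N⁻¹.
So P = 0.0006042 / 1.612×10⁻⁸ = 37.47 kN.
σ_{aluminium} = P/A₂ = 37470/1975 = 18.97 MPa, compressive.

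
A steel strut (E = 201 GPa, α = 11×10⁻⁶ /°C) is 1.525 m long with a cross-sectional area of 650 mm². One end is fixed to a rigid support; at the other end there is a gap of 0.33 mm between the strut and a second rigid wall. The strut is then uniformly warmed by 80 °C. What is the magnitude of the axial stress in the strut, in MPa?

σ ≈ 133 MPa (compressive)

Unrestrained expansion: δ_free = αΔT L = 11×10⁻⁶ × 80 × 1525 = 1.342 mm.
After closing the 0.33 mm clearance, 1.342 − 0.33 = 1.012 mm of expansion remains to be suppressed by the wall.
So σ = E(δ_free − g)/L = 201×10³ × 1.012/1525 = 133.4 MPa.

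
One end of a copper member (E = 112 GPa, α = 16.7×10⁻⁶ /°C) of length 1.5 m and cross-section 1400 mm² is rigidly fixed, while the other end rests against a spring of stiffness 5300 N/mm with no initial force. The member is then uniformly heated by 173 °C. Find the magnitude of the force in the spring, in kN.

P ≈ 21.9 kN

If the spring were absent the member would lengthen by αΔT L = 16.7×10⁻⁶ × 173 × 1500 = 4.334 mm.
With a force P in the spring, the elastic change of the member is PL/(AE) and that of the spring is P/k; compatibility requires their sum to equal δ_free.
So P = δ_free / [L/(AE) + 1/k] = 4.334 / [ 1500/(1400×112×10³) + 1/(5300) ].
P = 4.334 / 0.0001982 = 21860 N.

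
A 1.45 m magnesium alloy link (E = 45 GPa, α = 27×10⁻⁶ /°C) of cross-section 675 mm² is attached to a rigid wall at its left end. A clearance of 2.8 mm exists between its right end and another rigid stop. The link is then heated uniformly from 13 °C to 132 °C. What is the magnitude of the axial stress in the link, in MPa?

If the wall were absent the link would grow by αΔT L = 27×10⁻⁶ × 119 × 1450 = 4.659 mm.
The gap closes (δ_free > 2.8 mm) and the wall then resists a further 4.659 − 2.8 = 1.859 mm of expansion.
That suppressed elongation corresponds to σ = E·Δ/L = 45×10³ × 1.859/1450 = 57.69 MPa.

σ ≈ 57.7 MPa (compressive)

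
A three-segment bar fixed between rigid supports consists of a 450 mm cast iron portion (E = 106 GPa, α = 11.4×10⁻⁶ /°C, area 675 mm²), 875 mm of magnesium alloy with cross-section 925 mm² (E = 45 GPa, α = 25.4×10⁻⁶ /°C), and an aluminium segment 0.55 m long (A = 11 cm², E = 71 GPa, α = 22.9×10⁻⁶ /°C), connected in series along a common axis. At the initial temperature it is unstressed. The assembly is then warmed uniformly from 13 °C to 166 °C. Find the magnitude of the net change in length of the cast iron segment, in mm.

|ΔL| ≈ 0.334 mm

Free thermal expansion of the whole bar: Σ αᵢΔT Lᵢ = 11.4×10⁻⁶×153×450 + 25.4×10⁻⁶×153×875 + 22.9×10⁻⁶×153×550 = 6.112 mm.
Since the ends are fixed, an axial force P builds up, equal in every segment, with P · Σ Lᵢ/(AᵢEᵢ) = δ_free.
Σ Lᵢ/(AᵢEᵢ) = 450/(675×106×10³) + 875/(925×45×10³) + 550/(1100×71×10³) = 3.435×10⁻⁵ mm/N.
So P = 6.112 / 3.435×10⁻⁵ = 177.9 kN, compressive.
For the cast iron segment, free thermal change = 11.4×10⁻⁶×153×450 = 0.7849 mm and elastic change from P = 177900×450/(675×106×10³) = 1.119 mm; these oppose, so the net change is 0.334 mm (segment shortens).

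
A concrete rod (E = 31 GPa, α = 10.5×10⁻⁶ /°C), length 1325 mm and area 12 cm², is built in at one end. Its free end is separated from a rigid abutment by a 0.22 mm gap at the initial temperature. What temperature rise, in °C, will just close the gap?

Contact occurs when the free expansion equals the gap: αΔT L = 0.22 mm.
ΔT = 0.22 / (10.5×10⁻⁶ × 1325) = 15.81 °C.

ΔT ≈ 15.8 °C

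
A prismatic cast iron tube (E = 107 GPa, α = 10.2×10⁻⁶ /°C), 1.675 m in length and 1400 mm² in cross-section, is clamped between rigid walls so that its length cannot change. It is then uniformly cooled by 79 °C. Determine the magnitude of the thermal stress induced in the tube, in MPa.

σ ≈ 86.2 MPa (tensile)

With length fixed, the mechanical strain must cancel the thermal strain αΔT = 10.2×10⁻⁶ × 79 = 805.8×10⁻⁶.
The stress required to suppress this strain is σ = Eε = 107×10³ × 805.8×10⁻⁶ = 86.22 MPa, tensile since the tube is trying to contract.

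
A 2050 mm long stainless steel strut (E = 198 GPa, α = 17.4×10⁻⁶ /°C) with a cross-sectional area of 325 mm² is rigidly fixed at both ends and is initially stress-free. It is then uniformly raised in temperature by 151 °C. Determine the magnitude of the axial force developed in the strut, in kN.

Full restraint means ε = 0, so the stress is σ = EαΔT = 198×10³ × 17.4×10⁻⁶ × 151 = 520.2 MPa.
P = AEαΔT = 325 × 198×10³ × 17.4×10⁻⁶ × 151 = 169.1 kN (compressive).

P ≈ 169 kN (compressive)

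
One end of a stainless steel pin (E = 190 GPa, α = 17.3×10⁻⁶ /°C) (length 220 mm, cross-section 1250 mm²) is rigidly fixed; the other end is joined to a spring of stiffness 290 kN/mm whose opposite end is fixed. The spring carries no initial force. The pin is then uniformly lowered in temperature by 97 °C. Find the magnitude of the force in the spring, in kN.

P ≈ 84.4 kN

The unrestrained thermal change is αΔT L = 17.3×10⁻⁶ × 97 × 220 = 0.3692 mm.
With a force P in the spring, the elastic change of the pin is PL/(AE) and that of the spring is P/k; compatibility requires their sum to equal δ_free.
So P = δ_free / [L/(AE) + 1/k] = 0.3692 / [ 220/(1250×190×10³) + 1/(290×10³) ].
P = 0.3692 / 4.375×10⁻⁶ = 84390 N.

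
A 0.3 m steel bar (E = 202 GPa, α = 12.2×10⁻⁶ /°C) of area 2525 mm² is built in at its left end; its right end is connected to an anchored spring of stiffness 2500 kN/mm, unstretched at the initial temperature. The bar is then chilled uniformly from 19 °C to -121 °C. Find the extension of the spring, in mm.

δ ≈ 0.207 mm

Free thermal contraction: δ_free = αΔT L = 12.2×10⁻⁶ × 140 × 300 = 0.5124 mm.
With a force P in the spring, the elastic change of the bar is PL/(AE) and that of the spring is P/k; compatibility requires their sum to equal δ_free.
So P = δ_free / [L/(AE) + 1/k] = 0.5124 / [ 300/(2525×202×10³) + 1/(2500×10³) ].
P = 0.5124 / 9.882×10⁻⁷ = 518500 N.
Spring extension = P/k = 518500/(2500×10³) = 0.2074 mm.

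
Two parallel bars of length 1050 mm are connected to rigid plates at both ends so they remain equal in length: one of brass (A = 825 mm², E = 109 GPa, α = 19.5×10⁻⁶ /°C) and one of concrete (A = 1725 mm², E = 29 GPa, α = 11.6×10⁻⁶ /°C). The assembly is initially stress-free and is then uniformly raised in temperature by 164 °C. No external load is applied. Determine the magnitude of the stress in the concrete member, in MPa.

Both members must finish at the same length. With the larger α, the brass tends to over-expand; the plates restrain it, putting the brass in compression and the concrete in tension. With no external load the two internal forces are equal and opposite, magnitude P.
Equating the net (thermal + elastic) strains gives |α₁ − α₂|·ΔT = P·[1/(A₁E₁) + 1/(A₂E₂)].
|α₁ − α₂|·ΔT = 7.9×10⁻⁶ × 164 = 0.001296.
1/(A₁E₁) + 1/(A₂E₂) = 1/(825×109×10³) + 1/(1725×29×10³) = 3.111×10⁻⁸ N⁻¹.
P = 0.001296 / 3.111×10⁻⁸ = 41650 N = 41.65 kN.
σ_{concrete} = P/A₂ = 41650/1725 = 24.14 MPa, tensile.

σ ≈ 24.1 MPa (tensile)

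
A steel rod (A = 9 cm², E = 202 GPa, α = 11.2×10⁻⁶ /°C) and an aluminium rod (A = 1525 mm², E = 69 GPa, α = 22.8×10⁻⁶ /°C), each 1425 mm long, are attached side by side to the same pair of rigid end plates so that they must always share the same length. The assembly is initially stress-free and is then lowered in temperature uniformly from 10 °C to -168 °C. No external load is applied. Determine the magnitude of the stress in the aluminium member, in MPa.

Both members must finish at the same length. With the larger α, the aluminium tends to over-contract; the plates restrain it, putting the aluminium in tension and the steel in compression. With no external load the two internal forces are equal and opposite, magnitude P.
Equating the net (thermal + elastic) strains gives |α₁ − α₂|·ΔT = P·[1/(A₁E₁) + 1/(A₂E₂)].
|α₁ − α₂|·ΔT = 11.6×10⁻⁶ × 178 = 0.002065.
1/(A₁E₁) + 1/(A₂E₂) = 1/(900×202×10³) + 1/(1525×69×10³) = 1.5×10⁻⁸ N⁻¹.
So P = 0.002065 / 1.5×10⁻⁸ = 137.6 kN.
σ_{aluminium} = P/A₂ = 137600/1525 = 90.24 MPa, tensile.

σ ≈ 90.2 MPa (tensile)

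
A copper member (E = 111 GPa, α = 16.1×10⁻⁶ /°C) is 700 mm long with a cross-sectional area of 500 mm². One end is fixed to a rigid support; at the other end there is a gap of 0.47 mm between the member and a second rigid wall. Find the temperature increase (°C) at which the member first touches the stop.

The gap closes when αΔT L = 0.47 mm, since the member is still unstressed at that instant.
ΔT = 0.47 / (16.1×10⁻⁶ × 700) = 41.7 °C.

ΔT ≈ 41.7 °C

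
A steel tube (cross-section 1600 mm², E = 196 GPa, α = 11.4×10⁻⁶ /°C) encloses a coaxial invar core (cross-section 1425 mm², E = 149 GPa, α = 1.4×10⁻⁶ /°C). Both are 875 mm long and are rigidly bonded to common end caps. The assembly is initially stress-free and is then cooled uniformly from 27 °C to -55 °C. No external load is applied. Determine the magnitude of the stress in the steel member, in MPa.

Both members must finish at the same length. With the larger α, the steel tends to over-contract; the plates restrain it, putting the steel in tension and the invar in compression. With no external load the two internal forces are equal and opposite, magnitude P.
Equating the net (thermal + elastic) strains gives |α₁ − α₂|·ΔT = P·[1/(A₁E₁) + 1/(A₂E₂)].
|α₁ − α₂|·ΔT = 10×10⁻⁶ × 82 = 0.00082.
1/(A₁E₁) + 1/(A₂E₂) = 1/(1600×196×10³) + 1/(1425×149×10³) = 7.899×10⁻⁹ N⁻¹.
P = 0.00082 / 7.899×10⁻⁹ = 103800 N = 103.8 kN.
σ_{steel} = P/A₁ = 103800/1600 = 64.89 MPa, tensile.

σ ≈ 64.9 MPa (tensile)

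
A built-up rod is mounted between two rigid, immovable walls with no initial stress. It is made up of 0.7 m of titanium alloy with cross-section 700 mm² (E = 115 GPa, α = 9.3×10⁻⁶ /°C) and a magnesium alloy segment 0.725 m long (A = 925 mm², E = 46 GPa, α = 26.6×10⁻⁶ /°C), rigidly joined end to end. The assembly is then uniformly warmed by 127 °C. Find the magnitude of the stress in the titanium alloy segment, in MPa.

σ ≈ 182 MPa (compressive)

With the walls removed the bar would change length by δ_free = Σ αᵢΔT Lᵢ = 9.3×10⁻⁶×127×700 + 26.6×10⁻⁶×127×725 = 3.276 mm.
The rigid supports impose zero overall length change; the single axial force P common to all segments must satisfy P Σ Lᵢ/(AᵢEᵢ) = δ_free.
Σ Lᵢ/(AᵢEᵢ) = 700/(700×115×10³) + 725/(925×46×10³) = 2.573×10⁻⁵ mm/N.
Hence P = δ_free / Σ(L/AE) = 3.276/2.573×10⁻⁵ = 127.3 kN (compressive).
σ_{titanium alloy} = P / A = 127300 / 700 = 181.9 MPa.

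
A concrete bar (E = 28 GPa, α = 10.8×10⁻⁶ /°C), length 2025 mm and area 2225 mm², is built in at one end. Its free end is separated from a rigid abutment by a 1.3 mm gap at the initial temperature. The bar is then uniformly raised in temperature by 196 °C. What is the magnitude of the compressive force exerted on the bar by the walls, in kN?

P ≈ 91.9 kN

Free thermal elongation = αΔT L = 10.8×10⁻⁶ × 196 × 2025 = 4.287 mm.
This exceeds the 1.3 mm gap, so the wall pushes back. The portion of expansion that must be recovered elastically is δ_free − gap = 4.287 − 1.3 = 2.987 mm.
Compatibility: PL/(AE) = 2.987 mm, so σ = P/A = E × (2.987/2025) = 41.3 MPa.
Force on the wall = σA = 41.3 × 2225 mm² = 91.88 kN.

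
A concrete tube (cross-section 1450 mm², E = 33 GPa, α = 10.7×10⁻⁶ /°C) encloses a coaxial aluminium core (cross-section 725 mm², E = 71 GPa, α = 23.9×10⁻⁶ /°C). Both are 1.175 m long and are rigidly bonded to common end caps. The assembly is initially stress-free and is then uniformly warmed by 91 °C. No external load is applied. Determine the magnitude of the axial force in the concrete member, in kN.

P ≈ 29.8 kN (tensile in the concrete)

Both members must finish at the same length. With the larger α, the aluminium tends to over-expand; the plates restrain it, putting the aluminium in compression and the concrete in tension. With no external load the two internal forces are equal and opposite, magnitude P.
Setting the final lengths equal and cancelling L: (α₁ − α₂)ΔT = P/(A₁E₁) + P/(A₂E₂).
|α₁ − α₂|·ΔT = 13.2×10⁻⁶ × 91 = 0.001201.
1/(A₁E₁) + 1/(A₂E₂) = 1/(1450×33×10³) + 1/(725×71×10³) = 4.033×10⁻⁸ N⁻¹.
So P = 0.001201 / 4.033×10⁻⁸ = 29.79 kN.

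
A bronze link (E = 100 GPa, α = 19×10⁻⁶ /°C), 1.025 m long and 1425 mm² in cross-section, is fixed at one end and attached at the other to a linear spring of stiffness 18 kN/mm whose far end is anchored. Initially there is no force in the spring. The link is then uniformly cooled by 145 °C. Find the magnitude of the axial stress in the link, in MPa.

The unrestrained thermal change is αΔT L = 19×10⁻⁶ × 145 × 1025 = 2.824 mm.
Let P be the tensile force in the spring. The link extends elastically by PL/(AE) and the spring stretches by P/k; together these equal δ_free.
So P = δ_free / [L/(AE) + 1/k] = 2.824 / [ 1025/(1425×100×10³) + 1/(18×10³) ].
P = 2.824 / 6.275×10⁻⁵ = 45000 N.
σ = P/A = 45000/1425 = 31.58 MPa.

σ ≈ 31.6 MPa (tensile)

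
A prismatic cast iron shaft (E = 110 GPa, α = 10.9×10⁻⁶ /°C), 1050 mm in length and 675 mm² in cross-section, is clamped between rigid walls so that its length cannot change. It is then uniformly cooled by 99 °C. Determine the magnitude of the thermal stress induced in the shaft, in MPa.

σ ≈ 119 MPa (tensile)

The supports are rigid, so the total axial strain is zero. The restrained thermal strain is ε = αΔT = 10.9×10⁻⁶ × 99 = 1079.1×10⁻⁶.
The stress required to suppress this strain is σ = Eε = 110×10³ × 1079.1×10⁻⁶ = 118.7 MPa, tensile since the shaft is trying to contract.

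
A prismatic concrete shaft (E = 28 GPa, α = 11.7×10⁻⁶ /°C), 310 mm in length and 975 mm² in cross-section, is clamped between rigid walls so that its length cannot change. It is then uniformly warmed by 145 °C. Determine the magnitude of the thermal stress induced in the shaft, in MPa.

σ ≈ 47.5 MPa (compressive)

With length fixed, the mechanical strain must cancel the thermal strain αΔT = 11.7×10⁻⁶ × 145 = 1696.5×10⁻⁶.
Hence σ = E·αΔT = 28×10³ × 1696.5×10⁻⁶ = 47.5 MPa, compressive.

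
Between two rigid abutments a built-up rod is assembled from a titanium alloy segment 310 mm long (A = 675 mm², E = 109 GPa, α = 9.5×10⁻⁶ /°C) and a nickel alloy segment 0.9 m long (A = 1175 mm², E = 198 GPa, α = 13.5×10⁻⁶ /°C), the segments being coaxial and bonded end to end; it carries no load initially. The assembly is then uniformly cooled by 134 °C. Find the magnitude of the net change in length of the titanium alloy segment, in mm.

|ΔL| ≈ 0.66 mm

If the supports were absent, the total length change would be Σ αᵢΔT Lᵢ = 9.5×10⁻⁶×134×310 + 13.5×10⁻⁶×134×900 = 2.023 mm.
The rigid supports impose zero overall length change; the single axial force P common to all segments must satisfy P Σ Lᵢ/(AᵢEᵢ) = δ_free.
The series flexibility is Σ Lᵢ/(AᵢEᵢ) = 310/(675×109×10³) + 900/(1175×198×10³) = 8.082×10⁻⁶ mm/N.
P = 2.023 / 8.082×10⁻⁶ = 250300 N = 250.3 kN, tensile.
For the titanium alloy segment, free thermal change = 9.5×10⁻⁶×134×310 = 0.3946 mm and elastic change from P = 250300×310/(675×109×10³) = 1.055 mm; these oppose, so the net change is 0.66 mm (segment lengthens).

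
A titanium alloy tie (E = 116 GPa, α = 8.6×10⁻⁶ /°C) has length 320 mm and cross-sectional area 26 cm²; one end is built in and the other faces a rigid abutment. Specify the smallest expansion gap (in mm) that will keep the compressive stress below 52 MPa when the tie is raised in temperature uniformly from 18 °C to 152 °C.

Free expansion if unrestrained: δ_free = αΔT L = 8.6×10⁻⁶ × 134 × 320 = 0.3688 mm.
A stress of 52 MPa corresponds to the wall pushing the tie back by σL/E = 52×320/(116×10³) = 0.1434 mm.
So the gap has to take up the difference, g_min = δ_free − σL/E = 0.3688 − 0.1434 = 0.2253 mm.

g ≈ 0.225 mm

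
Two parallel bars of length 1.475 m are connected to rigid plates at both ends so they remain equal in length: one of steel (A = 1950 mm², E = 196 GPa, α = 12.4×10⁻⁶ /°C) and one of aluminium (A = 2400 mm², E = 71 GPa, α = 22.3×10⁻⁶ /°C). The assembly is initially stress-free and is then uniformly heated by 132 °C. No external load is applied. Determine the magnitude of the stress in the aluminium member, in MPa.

Both members must finish at the same length. With the larger α, the aluminium tends to over-expand; the plates restrain it, putting the aluminium in compression and the steel in tension. With no external load the two internal forces are equal and opposite, magnitude P.
Equating the net (thermal + elastic) strains gives |α₁ − α₂|·ΔT = P·[1/(A₁E₁) + 1/(A₂E₂)].
|α₁ − α₂|·ΔT = 9.9×10⁻⁶ × 132 = 0.001307.
1/(A₁E₁) + 1/(A₂E₂) = 1/(1950×196×10³) + 1/(2400×71×10³) = 8.485×10⁻⁹ N⁻¹.
P = 0.001307 / 8.485×10⁻⁹ = 154000 N = 154 kN.
σ_{aluminium} = P/A₂ = 154000/2400 = 64.17 MPa, compressive.

σ ≈ 64.2 MPa (compressive)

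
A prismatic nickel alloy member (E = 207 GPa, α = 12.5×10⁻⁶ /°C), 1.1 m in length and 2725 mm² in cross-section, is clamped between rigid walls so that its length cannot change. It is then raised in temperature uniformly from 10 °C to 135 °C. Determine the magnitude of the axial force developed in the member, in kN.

The ends cannot move, so σ = EαΔT = 207×10³ × 12.5×10⁻⁶ × 125 = 323.4 MPa.
P = AEαΔT = 2725 × 207×10³ × 12.5×10⁻⁶ × 125 = 881.4 kN (compressive).

P ≈ 881 kN (compressive)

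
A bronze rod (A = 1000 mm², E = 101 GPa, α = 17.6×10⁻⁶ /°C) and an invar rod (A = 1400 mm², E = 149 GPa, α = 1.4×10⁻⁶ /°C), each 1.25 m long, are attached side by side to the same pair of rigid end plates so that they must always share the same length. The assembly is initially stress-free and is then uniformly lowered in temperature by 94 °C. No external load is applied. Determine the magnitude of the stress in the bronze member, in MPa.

Equilibrium of a rigid end plate with no external load gives equal and opposite internal forces ±P in the two members. Since α_{bronze} > α_{invar}, cooling drives the bronze into tension and the invar into compression.
Setting the final lengths equal and cancelling L: (α₁ − α₂)ΔT = P/(A₁E₁) + P/(A₂E₂).
|α₁ − α₂|·ΔT = 16.2×10⁻⁶ × 94 = 0.001523.
1/(A₁E₁) + 1/(A₂E₂) = 1/(1000×101×10³) + 1/(1400×149×10³) = 1.469×10⁻⁸ N⁻¹.
P = 0.001523 / 1.469×10⁻⁸ = 103600 N = 103.6 kN.
σ_{bronze} = P/A₁ = 103600/1000 = 103.6 MPa, tensile.

σ ≈ 104 MPa (tensile)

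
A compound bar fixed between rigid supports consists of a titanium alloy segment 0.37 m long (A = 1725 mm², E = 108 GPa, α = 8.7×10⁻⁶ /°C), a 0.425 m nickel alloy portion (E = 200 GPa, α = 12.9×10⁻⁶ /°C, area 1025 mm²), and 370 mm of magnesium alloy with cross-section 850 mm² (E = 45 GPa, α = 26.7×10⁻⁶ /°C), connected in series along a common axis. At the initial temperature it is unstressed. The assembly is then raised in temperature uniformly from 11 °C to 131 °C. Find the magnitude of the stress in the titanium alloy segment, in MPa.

If the supports were absent, the total length change would be Σ αᵢΔT Lᵢ = 8.7×10⁻⁶×120×370 + 12.9×10⁻⁶×120×425 + 26.7×10⁻⁶×120×370 = 2.23 mm.
The rigid supports impose zero overall length change; the single axial force P common to all segments must satisfy P Σ Lᵢ/(AᵢEᵢ) = δ_free.
The series flexibility is Σ Lᵢ/(AᵢEᵢ) = 370/(1725×108×10³) + 425/(1025×200×10³) + 370/(850×45×10³) = 1.373×10⁻⁵ mm/N.
Hence P = δ_free / Σ(L/AE) = 2.23/1.373×10⁻⁵ = 162.4 kN (compressive).
σ_{titanium alloy} = P / A = 162400 / 1725 = 94.12 MPa.

σ ≈ 94.1 MPa (compressive)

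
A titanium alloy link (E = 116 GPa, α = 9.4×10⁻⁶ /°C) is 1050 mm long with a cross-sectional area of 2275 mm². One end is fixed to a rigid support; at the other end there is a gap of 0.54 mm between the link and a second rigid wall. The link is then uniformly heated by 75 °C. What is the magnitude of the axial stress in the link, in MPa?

σ ≈ 22.1 MPa (compressive)

Free thermal elongation = αΔT L = 9.4×10⁻⁶ × 75 × 1050 = 0.7402 mm.
This exceeds the 0.54 mm gap, so the wall pushes back. The portion of expansion that must be recovered elastically is δ_free − gap = 0.7402 − 0.54 = 0.2002 mm.
Compatibility: PL/(AE) = 0.2002 mm, so σ = P/A = E × (0.2002/1050) = 22.12 MPa.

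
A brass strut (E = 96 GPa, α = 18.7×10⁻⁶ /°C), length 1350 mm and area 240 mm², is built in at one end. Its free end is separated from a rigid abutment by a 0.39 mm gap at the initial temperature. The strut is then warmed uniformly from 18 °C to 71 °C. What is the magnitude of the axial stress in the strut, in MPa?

σ ≈ 67.4 MPa (compressive)

If the wall were absent the strut would grow by αΔT L = 18.7×10⁻⁶ × 53 × 1350 = 1.338 mm.
After closing the 0.39 mm clearance, 1.338 − 0.39 = 0.948 mm of expansion remains to be suppressed by the wall.
That suppressed elongation corresponds to σ = E·Δ/L = 96×10³ × 0.948/1350 = 67.41 MPa.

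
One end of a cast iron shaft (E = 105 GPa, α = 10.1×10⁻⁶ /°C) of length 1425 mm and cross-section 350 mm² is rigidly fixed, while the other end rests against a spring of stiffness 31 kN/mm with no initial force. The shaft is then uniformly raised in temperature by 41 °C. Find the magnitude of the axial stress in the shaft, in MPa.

σ ≈ 23.7 MPa (compressive)

The unrestrained thermal change is αΔT L = 10.1×10⁻⁶ × 41 × 1425 = 0.5901 mm.
Let P be the compressive force at the spring. The shaft shortens elastically by PL/(AE) and the spring compresses by P/k; together these equal δ_free.
P [ L/(AE) + 1/k ] = δ_free → P [ 1425/(350×105×10³) + 1/(31×10³) ] = 0.5901.
P = 0.5901 / 7.103×10⁻⁵ = 8307 N.
σ = P/A = 8307/350 = 23.73 MPa.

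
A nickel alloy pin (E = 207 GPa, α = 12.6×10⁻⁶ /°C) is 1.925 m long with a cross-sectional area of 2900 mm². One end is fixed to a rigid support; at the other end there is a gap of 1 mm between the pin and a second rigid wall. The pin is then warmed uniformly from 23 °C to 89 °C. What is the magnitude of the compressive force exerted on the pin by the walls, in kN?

Unrestrained expansion: δ_free = αΔT L = 12.6×10⁻⁶ × 66 × 1925 = 1.601 mm.
The gap closes (δ_free > 1 mm) and the wall then resists a further 1.601 − 1 = 0.6008 mm of expansion.
That suppressed elongation corresponds to σ = E·Δ/L = 207×10³ × 0.6008/1925 = 64.61 MPa.
P = σA = 64.61 × 2900 = 187.4 kN.

P ≈ 187 kN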